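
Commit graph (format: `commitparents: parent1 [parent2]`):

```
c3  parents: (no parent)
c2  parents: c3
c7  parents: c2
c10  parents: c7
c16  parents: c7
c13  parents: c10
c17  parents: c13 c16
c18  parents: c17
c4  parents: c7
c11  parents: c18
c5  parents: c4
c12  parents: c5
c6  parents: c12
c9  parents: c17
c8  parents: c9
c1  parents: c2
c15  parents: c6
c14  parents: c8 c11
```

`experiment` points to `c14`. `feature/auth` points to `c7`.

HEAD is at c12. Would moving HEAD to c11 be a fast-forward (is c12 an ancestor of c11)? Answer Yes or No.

No

A fast-forward from c12 to c11 is possible iff c12 is an ancestor of c11.
Ancestors of c11: {c10, c11, c13, c16, c17, c18, c2, c3, c7}.
c12 is not among them, so fast-forward is not possible.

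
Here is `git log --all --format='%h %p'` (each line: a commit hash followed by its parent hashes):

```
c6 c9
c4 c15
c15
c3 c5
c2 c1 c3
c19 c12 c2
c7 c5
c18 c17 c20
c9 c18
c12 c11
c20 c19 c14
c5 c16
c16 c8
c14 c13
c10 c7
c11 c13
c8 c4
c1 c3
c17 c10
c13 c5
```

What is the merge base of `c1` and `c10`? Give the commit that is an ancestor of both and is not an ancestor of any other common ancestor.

Ancestors of c1: {c1, c15, c16, c3, c4, c5, c8}.
Ancestors of c10: {c10, c15, c16, c4, c5, c7, c8}.
Common ancestors: {c15, c16, c4, c5, c8}.
Among these, c5 is not an ancestor of any other common ancestor — it is the merge base.

c5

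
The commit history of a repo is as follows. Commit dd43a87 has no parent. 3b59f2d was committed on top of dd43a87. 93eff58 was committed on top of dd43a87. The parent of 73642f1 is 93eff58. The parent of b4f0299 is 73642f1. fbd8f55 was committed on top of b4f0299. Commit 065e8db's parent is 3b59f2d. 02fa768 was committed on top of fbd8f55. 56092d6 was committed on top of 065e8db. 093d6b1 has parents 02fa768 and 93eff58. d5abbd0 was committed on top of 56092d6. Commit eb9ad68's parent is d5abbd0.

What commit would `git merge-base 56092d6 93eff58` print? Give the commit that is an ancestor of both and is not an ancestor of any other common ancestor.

dd43a87

Ancestors of 56092d6: {065e8db, 3b59f2d, 56092d6, dd43a87}.
Ancestors of 93eff58: {93eff58, dd43a87}.
Common ancestors: {dd43a87}.
The only common ancestor is dd43a87, so it is the merge base.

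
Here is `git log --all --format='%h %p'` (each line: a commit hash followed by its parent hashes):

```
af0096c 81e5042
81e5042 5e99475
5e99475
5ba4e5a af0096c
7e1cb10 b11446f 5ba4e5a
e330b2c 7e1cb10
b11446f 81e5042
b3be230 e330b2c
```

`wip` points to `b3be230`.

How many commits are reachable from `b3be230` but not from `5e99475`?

Reachable from b3be230: {5ba4e5a, 5e99475, 7e1cb10, 81e5042, af0096c, b11446f, b3be230, e330b2c}.
Reachable from 5e99475: {5e99475}.
In b3be230's history but not 5e99475's: {5ba4e5a, 7e1cb10, 81e5042, af0096c, b11446f, b3be230, e330b2c} — 7 commits.

7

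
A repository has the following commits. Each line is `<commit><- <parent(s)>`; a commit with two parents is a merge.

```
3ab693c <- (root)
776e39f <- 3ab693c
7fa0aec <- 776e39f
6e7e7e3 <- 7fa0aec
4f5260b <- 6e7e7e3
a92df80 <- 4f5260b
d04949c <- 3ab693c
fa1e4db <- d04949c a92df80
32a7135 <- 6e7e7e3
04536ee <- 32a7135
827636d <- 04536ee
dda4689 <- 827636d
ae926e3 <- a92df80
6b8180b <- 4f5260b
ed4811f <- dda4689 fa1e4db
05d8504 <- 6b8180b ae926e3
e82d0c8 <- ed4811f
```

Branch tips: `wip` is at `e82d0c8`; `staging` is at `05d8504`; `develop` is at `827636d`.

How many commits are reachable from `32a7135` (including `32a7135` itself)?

Walking parent pointers from 32a7135: reachable set = {32a7135, 3ab693c, 6e7e7e3, 776e39f, 7fa0aec}.
That is 5 commits.

5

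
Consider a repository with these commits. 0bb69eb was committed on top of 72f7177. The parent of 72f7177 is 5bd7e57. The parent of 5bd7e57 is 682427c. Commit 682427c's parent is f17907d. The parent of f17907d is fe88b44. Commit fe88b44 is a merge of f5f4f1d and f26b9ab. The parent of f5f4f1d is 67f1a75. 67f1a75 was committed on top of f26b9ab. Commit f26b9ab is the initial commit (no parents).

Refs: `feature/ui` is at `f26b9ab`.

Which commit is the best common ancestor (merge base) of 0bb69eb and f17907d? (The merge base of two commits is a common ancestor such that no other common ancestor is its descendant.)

f17907d

Ancestors of 0bb69eb: {0bb69eb, 5bd7e57, 67f1a75, 682427c, 72f7177, f17907d, f26b9ab, f5f4f1d, fe88b44}.
Ancestors of f17907d: {67f1a75, f17907d, f26b9ab, f5f4f1d, fe88b44}.
Common ancestors: {67f1a75, f17907d, f26b9ab, f5f4f1d, fe88b44}.
Among these, f17907d is not an ancestor of any other common ancestor — it is the merge base.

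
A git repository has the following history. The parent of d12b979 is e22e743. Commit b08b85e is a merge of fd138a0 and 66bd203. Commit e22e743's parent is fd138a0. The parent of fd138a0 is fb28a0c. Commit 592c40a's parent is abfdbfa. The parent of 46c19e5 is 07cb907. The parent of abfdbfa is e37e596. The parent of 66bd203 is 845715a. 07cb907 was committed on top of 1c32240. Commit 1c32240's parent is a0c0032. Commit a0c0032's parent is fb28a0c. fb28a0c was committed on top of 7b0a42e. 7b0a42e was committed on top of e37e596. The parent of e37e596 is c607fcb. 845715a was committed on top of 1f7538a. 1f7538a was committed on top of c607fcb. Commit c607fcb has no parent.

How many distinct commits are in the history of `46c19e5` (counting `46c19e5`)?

Walking parent pointers from 46c19e5: reachable set = {07cb907, 1c32240, 46c19e5, 7b0a42e, a0c0032, c607fcb, e37e596, fb28a0c}.
That is 8 commits.

8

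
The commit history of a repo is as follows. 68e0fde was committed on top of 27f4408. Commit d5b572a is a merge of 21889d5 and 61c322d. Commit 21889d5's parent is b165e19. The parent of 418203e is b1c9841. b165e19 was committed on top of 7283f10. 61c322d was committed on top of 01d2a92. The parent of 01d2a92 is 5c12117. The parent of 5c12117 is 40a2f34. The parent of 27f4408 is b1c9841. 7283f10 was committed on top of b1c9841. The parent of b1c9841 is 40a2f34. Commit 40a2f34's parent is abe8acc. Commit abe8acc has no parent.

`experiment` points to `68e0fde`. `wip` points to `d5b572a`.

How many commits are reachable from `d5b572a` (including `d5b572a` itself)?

Walking parent pointers from d5b572a: reachable set = {01d2a92, 21889d5, 40a2f34, 5c12117, 61c322d, 7283f10, abe8acc, b165e19, b1c9841, d5b572a}.
That is 10 commits.

10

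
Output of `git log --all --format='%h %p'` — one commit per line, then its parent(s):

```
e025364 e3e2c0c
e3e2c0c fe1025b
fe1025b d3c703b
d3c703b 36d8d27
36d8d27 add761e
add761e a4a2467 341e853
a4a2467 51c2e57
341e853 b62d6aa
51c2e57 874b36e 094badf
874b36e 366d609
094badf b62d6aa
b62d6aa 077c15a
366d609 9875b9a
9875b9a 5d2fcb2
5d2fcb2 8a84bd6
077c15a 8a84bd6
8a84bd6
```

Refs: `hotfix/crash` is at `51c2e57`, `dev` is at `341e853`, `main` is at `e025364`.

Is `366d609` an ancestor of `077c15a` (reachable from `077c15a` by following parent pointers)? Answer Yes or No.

No

Ancestors of 077c15a: {077c15a, 8a84bd6}.
366d609 is not in that set, so it is not an ancestor of 077c15a.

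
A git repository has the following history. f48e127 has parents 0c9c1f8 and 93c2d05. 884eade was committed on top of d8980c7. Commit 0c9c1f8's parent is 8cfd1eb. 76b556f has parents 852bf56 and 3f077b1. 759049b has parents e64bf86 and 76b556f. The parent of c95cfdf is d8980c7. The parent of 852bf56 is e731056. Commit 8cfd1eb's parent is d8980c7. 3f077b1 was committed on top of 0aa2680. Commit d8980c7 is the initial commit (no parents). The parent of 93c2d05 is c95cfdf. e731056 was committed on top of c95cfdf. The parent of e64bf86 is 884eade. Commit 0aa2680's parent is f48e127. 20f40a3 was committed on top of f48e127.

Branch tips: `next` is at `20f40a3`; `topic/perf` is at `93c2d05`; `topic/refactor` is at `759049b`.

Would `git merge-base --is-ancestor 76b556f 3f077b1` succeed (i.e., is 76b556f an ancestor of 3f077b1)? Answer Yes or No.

Ancestors of 3f077b1: {0aa2680, 0c9c1f8, 3f077b1, 8cfd1eb, 93c2d05, c95cfdf, d8980c7, f48e127}.
76b556f is not in that set, so it is not an ancestor of 3f077b1.

No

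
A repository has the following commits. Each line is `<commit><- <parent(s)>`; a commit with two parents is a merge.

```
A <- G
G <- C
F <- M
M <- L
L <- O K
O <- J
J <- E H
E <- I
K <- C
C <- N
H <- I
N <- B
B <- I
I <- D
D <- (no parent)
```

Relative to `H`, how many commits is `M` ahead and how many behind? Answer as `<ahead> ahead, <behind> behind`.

Reachable from M: {B, C, D, E, H, I, J, K, L, M, N, O}.
Reachable from H: {D, H, I}.
Only in M's history (ahead): {B, C, E, J, K, L, M, N, O} — 9.
Only in H's history (behind): {} — 0.

9 ahead, 0 behind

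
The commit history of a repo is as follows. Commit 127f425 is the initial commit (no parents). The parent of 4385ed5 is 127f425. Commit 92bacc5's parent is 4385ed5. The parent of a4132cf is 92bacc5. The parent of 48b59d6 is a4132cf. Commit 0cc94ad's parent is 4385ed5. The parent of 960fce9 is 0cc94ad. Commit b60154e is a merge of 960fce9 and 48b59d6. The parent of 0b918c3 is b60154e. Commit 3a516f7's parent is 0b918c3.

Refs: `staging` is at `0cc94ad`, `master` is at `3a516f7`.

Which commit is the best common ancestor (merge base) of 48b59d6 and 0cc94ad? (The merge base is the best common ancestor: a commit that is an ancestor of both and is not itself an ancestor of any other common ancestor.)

Ancestors of 48b59d6: {127f425, 4385ed5, 48b59d6, 92bacc5, a4132cf}.
Ancestors of 0cc94ad: {0cc94ad, 127f425, 4385ed5}.
Common ancestors: {127f425, 4385ed5}.
Among these, 4385ed5 is not an ancestor of any other common ancestor — it is the merge base.

4385ed5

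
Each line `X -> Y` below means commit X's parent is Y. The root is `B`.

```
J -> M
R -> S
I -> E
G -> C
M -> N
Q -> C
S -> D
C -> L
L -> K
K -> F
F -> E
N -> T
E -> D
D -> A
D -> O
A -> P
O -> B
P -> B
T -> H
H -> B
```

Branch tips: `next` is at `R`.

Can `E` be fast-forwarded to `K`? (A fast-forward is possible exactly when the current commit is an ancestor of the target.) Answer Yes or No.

Yes

A fast-forward from E to K is possible iff E is an ancestor of K.
Ancestors of K: {A, B, D, E, F, K, O, P}.
E is among them, so fast-forward is possible.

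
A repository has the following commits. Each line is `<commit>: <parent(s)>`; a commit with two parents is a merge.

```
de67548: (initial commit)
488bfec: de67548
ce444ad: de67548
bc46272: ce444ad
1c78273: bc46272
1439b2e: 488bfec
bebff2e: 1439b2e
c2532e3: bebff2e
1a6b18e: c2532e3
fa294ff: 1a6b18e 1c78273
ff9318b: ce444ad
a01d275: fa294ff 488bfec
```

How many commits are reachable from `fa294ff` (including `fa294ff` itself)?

10

Walking parent pointers from fa294ff: reachable set = {1439b2e, 1a6b18e, 1c78273, 488bfec, bc46272, bebff2e, c2532e3, ce444ad, de67548, fa294ff}.
That is 10 commits.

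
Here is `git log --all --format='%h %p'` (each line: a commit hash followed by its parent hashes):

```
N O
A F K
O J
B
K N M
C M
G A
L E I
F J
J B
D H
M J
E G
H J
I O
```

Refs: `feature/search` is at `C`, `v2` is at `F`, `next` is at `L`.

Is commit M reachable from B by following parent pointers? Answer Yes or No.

No

Ancestors of B: {B}.
M is not in that set, so it is not an ancestor of B.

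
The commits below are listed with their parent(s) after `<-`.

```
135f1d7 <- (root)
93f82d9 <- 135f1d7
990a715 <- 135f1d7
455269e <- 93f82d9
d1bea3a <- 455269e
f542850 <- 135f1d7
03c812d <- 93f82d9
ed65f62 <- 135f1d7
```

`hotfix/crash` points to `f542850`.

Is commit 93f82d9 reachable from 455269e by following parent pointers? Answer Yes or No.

Ancestors of 455269e (commits reachable by following parents): {135f1d7, 455269e, 93f82d9}.
93f82d9 is in that set, so it is an ancestor of 455269e.

Yes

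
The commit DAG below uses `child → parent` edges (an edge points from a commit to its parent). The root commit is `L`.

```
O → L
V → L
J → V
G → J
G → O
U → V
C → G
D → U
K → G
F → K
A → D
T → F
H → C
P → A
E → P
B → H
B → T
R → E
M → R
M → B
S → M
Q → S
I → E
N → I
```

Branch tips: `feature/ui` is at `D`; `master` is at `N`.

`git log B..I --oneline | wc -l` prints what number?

Reachable from I: {A, D, E, I, L, P, U, V}.
Reachable from B: {B, C, F, G, H, J, K, L, O, T, V}.
In I's history but not B's: {A, D, E, I, P, U} — 6 commits.

6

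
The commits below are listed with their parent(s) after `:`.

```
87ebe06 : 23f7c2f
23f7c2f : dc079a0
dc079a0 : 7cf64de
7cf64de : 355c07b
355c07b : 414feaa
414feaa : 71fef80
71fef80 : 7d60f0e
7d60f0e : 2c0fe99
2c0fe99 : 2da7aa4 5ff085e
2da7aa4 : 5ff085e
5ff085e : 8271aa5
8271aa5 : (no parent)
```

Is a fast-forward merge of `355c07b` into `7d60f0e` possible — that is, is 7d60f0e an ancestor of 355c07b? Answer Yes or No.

A fast-forward from 7d60f0e to 355c07b is possible iff 7d60f0e is an ancestor of 355c07b.
Ancestors of 355c07b: {2c0fe99, 2da7aa4, 355c07b, 414feaa, 5ff085e, 71fef80, 7d60f0e, 8271aa5}.
7d60f0e is among them, so fast-forward is possible.

Yes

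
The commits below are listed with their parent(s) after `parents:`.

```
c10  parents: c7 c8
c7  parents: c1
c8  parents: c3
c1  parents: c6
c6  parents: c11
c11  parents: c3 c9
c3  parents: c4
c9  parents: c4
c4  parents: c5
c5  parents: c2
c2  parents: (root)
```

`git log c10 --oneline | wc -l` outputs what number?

Walking parent pointers from c10: reachable set = {c1, c10, c11, c2, c3, c4, c5, c6, c7, c8, c9}.
That is 11 commits.

11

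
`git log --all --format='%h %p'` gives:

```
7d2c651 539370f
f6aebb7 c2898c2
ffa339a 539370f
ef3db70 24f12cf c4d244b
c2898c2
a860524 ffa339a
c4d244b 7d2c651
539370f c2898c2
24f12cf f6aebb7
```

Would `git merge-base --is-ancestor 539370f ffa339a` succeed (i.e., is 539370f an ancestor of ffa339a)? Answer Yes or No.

Yes

Ancestors of ffa339a (commits reachable by following parents): {539370f, c2898c2, ffa339a}.
539370f is in that set, so it is an ancestor of ffa339a.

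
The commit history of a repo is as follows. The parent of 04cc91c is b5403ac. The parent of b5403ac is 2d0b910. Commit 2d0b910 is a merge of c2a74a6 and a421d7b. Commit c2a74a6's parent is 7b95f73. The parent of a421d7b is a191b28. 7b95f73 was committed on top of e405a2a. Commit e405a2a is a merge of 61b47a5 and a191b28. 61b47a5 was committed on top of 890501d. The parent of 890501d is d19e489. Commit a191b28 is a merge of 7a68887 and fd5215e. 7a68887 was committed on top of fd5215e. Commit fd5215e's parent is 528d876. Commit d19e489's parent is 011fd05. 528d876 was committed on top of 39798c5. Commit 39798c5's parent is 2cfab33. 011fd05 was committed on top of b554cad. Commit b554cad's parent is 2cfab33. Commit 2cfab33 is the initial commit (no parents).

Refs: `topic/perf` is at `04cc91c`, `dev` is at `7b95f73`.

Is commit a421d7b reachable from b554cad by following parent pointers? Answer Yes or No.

Ancestors of b554cad: {2cfab33, b554cad}.
a421d7b is not in that set, so it is not an ancestor of b554cad.

No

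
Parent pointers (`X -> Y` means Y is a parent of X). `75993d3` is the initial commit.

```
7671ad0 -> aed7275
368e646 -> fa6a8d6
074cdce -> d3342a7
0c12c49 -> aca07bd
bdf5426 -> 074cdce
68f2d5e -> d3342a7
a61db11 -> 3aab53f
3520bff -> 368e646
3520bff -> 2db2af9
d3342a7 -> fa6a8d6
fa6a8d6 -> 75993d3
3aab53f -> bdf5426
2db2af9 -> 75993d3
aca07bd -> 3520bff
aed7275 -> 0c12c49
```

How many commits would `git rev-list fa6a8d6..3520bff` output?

Reachable from 3520bff: {2db2af9, 3520bff, 368e646, 75993d3, fa6a8d6}.
Reachable from fa6a8d6: {75993d3, fa6a8d6}.
In 3520bff's history but not fa6a8d6's: {2db2af9, 3520bff, 368e646} — 3 commits.

3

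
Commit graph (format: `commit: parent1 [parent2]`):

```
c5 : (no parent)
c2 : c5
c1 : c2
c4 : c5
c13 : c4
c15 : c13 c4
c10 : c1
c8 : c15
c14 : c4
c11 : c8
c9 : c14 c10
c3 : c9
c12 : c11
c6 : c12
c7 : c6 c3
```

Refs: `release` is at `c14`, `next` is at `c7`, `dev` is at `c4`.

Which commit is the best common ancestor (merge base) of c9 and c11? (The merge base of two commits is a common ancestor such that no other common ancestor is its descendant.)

Ancestors of c9: {c1, c10, c14, c2, c4, c5, c9}.
Ancestors of c11: {c11, c13, c15, c4, c5, c8}.
Common ancestors: {c4, c5}.
Among these, c4 is not an ancestor of any other common ancestor — it is the merge base.

c4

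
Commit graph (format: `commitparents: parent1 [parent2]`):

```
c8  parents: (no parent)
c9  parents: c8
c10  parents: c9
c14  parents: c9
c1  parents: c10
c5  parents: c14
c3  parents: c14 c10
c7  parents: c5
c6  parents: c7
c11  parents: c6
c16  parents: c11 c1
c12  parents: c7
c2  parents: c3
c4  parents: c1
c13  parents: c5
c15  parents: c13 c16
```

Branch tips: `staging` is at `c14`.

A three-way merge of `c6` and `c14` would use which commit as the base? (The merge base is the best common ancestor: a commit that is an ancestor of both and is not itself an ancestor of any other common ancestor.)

c14

Ancestors of c6: {c14, c5, c6, c7, c8, c9}.
Ancestors of c14: {c14, c8, c9}.
Common ancestors: {c14, c8, c9}.
Among these, c14 is not an ancestor of any other common ancestor — it is the merge base.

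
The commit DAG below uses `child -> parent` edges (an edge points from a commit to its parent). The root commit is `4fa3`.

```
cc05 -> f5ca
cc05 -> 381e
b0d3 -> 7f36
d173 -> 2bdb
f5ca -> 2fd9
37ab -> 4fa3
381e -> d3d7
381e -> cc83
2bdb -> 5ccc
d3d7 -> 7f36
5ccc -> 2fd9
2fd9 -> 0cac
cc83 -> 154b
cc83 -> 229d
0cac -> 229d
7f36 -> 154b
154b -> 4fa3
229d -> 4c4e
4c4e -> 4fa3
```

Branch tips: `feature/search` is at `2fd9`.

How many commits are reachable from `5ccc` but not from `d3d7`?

Reachable from 5ccc: {0cac, 229d, 2fd9, 4c4e, 4fa3, 5ccc}.
Reachable from d3d7: {154b, 4fa3, 7f36, d3d7}.
In 5ccc's history but not d3d7's: {0cac, 229d, 2fd9, 4c4e, 5ccc} — 5 commits.

5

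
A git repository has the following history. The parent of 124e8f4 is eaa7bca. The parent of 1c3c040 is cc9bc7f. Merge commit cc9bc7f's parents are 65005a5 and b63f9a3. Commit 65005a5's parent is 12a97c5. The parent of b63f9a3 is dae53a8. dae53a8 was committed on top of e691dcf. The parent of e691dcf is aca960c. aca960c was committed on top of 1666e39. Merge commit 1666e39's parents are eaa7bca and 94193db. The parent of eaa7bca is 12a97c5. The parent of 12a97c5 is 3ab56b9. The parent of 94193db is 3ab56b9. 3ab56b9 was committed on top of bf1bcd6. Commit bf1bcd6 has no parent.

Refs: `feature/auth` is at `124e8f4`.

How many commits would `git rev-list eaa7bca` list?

Walking parent pointers from eaa7bca: reachable set = {12a97c5, 3ab56b9, bf1bcd6, eaa7bca}.
That is 4 commits.

4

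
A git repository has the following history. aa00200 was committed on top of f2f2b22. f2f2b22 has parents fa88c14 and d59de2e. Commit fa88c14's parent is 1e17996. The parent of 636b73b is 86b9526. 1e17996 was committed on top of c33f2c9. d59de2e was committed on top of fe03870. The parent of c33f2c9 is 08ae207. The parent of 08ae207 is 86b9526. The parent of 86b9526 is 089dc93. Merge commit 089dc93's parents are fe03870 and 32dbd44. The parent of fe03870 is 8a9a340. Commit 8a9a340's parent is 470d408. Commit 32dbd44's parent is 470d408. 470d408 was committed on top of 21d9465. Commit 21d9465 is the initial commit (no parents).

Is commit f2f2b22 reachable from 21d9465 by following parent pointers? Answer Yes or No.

Ancestors of 21d9465: {21d9465}.
f2f2b22 is not in that set, so it is not an ancestor of 21d9465.

No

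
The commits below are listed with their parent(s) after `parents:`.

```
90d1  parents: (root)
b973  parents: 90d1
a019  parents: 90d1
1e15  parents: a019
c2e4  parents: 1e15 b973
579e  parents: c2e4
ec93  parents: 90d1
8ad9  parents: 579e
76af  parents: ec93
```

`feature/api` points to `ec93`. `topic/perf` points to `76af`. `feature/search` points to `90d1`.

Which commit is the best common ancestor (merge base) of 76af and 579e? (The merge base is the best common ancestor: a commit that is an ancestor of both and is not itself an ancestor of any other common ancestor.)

90d1

Ancestors of 76af: {76af, 90d1, ec93}.
Ancestors of 579e: {1e15, 579e, 90d1, a019, b973, c2e4}.
Common ancestors: {90d1}.
The only common ancestor is 90d1, so it is the merge base.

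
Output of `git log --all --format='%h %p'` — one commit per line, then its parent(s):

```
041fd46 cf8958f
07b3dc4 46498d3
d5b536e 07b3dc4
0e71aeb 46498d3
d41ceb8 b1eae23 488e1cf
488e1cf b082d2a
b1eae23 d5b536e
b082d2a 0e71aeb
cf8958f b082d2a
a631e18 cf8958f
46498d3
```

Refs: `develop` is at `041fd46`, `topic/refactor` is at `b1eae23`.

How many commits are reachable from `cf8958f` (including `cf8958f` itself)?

4

Walking parent pointers from cf8958f: reachable set = {0e71aeb, 46498d3, b082d2a, cf8958f}.
That is 4 commits.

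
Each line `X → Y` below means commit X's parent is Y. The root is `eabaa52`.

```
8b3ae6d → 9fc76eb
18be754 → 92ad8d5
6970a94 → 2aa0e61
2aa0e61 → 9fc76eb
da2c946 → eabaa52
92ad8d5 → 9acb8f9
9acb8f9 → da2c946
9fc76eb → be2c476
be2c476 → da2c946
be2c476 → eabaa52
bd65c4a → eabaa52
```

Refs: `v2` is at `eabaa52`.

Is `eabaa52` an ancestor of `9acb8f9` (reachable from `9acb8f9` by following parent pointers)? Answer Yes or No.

Ancestors of 9acb8f9 (commits reachable by following parents): {9acb8f9, da2c946, eabaa52}.
eabaa52 is in that set, so it is an ancestor of 9acb8f9.

Yes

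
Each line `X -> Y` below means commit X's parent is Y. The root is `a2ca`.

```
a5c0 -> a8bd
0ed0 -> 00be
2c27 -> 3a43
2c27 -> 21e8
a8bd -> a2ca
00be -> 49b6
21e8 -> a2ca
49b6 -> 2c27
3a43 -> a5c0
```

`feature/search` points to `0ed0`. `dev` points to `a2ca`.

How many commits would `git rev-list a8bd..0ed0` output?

7

Reachable from 0ed0: {00be, 0ed0, 21e8, 2c27, 3a43, 49b6, a2ca, a5c0, a8bd}.
Reachable from a8bd: {a2ca, a8bd}.
In 0ed0's history but not a8bd's: {00be, 0ed0, 21e8, 2c27, 3a43, 49b6, a5c0} — 7 commits.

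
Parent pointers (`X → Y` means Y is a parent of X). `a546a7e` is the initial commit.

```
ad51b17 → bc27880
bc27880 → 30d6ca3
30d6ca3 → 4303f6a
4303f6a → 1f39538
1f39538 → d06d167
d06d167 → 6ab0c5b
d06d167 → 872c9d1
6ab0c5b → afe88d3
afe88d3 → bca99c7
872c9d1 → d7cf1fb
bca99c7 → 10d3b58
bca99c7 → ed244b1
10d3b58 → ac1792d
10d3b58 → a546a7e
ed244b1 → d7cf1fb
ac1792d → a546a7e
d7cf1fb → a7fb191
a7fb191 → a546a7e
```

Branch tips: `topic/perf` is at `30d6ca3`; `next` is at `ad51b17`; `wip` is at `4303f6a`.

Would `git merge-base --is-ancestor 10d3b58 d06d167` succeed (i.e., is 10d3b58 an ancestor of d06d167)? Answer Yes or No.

Yes

Ancestors of d06d167 (commits reachable by following parents): {10d3b58, 6ab0c5b, 872c9d1, a546a7e, a7fb191, ac1792d, afe88d3, bca99c7, d06d167, d7cf1fb, ed244b1}.
10d3b58 is in that set, so it is an ancestor of d06d167.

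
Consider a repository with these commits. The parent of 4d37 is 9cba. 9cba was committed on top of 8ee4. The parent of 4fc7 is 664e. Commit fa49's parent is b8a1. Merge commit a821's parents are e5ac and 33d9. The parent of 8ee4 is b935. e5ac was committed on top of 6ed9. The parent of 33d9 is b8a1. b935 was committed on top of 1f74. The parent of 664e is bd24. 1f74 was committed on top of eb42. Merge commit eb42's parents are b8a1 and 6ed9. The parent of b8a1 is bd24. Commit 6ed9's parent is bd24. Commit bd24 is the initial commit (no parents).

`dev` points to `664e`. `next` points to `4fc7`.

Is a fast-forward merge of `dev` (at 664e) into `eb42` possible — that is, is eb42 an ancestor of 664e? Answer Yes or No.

A fast-forward from eb42 to 664e is possible iff eb42 is an ancestor of 664e.
Ancestors of 664e: {664e, bd24}.
eb42 is not among them, so fast-forward is not possible.

No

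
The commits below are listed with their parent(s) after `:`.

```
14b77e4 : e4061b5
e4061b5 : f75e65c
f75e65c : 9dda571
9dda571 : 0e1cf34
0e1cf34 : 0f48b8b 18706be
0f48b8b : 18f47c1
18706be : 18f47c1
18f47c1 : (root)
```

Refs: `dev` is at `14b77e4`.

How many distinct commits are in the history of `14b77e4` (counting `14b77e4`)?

8

Walking parent pointers from 14b77e4: reachable set = {0e1cf34, 0f48b8b, 14b77e4, 18706be, 18f47c1, 9dda571, e4061b5, f75e65c}.
That is 8 commits.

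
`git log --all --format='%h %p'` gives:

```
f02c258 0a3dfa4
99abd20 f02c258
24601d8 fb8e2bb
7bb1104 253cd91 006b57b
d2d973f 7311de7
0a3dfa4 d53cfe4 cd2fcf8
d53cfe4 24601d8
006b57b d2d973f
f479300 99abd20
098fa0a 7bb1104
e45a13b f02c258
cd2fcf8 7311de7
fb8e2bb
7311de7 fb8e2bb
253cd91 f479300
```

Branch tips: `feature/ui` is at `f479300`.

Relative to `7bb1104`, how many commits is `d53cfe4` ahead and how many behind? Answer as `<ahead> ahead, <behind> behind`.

0 ahead, 10 behind

Reachable from d53cfe4: {24601d8, d53cfe4, fb8e2bb}.
Reachable from 7bb1104: {006b57b, 0a3dfa4, 24601d8, 253cd91, 7311de7, 7bb1104, 99abd20, cd2fcf8, d2d973f, d53cfe4, f02c258, f479300, fb8e2bb}.
Only in d53cfe4's history (ahead): {} — 0.
Only in 7bb1104's history (behind): {006b57b, 0a3dfa4, 253cd91, 7311de7, 7bb1104, 99abd20, cd2fcf8, d2d973f, f02c258, f479300} — 10.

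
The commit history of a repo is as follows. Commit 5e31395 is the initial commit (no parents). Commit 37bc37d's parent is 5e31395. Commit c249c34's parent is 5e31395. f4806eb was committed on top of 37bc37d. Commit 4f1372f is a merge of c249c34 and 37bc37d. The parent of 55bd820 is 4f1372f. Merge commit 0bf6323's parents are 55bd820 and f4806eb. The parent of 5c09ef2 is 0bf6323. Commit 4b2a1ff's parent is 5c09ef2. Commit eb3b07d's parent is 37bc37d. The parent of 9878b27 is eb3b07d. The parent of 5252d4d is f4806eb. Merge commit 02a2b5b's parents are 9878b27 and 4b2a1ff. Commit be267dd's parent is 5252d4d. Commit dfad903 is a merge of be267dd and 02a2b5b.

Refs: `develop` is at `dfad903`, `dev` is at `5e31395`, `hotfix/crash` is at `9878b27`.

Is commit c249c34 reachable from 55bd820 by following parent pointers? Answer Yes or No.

Yes

Ancestors of 55bd820 (commits reachable by following parents): {37bc37d, 4f1372f, 55bd820, 5e31395, c249c34}.
c249c34 is in that set, so it is an ancestor of 55bd820.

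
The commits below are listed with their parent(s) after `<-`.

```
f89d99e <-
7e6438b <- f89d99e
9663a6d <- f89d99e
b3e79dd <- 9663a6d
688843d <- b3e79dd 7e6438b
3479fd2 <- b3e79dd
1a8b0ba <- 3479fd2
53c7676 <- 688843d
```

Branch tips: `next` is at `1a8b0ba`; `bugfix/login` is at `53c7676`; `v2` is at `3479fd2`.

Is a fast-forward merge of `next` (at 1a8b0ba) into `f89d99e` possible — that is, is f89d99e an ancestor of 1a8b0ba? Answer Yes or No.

A fast-forward from f89d99e to 1a8b0ba is possible iff f89d99e is an ancestor of 1a8b0ba.
Ancestors of 1a8b0ba: {1a8b0ba, 3479fd2, 9663a6d, b3e79dd, f89d99e}.
f89d99e is among them, so fast-forward is possible.

Yes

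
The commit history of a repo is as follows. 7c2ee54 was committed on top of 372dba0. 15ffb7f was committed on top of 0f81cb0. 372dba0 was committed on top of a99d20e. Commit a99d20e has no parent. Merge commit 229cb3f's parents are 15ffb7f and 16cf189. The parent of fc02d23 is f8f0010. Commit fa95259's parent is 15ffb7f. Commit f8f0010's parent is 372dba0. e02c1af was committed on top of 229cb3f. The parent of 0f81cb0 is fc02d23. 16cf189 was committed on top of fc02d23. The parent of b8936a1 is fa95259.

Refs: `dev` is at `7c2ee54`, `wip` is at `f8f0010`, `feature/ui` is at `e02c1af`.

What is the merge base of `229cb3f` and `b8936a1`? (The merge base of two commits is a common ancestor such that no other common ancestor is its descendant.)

15ffb7f

Ancestors of 229cb3f: {0f81cb0, 15ffb7f, 16cf189, 229cb3f, 372dba0, a99d20e, f8f0010, fc02d23}.
Ancestors of b8936a1: {0f81cb0, 15ffb7f, 372dba0, a99d20e, b8936a1, f8f0010, fa95259, fc02d23}.
Common ancestors: {0f81cb0, 15ffb7f, 372dba0, a99d20e, f8f0010, fc02d23}.
Among these, 15ffb7f is not an ancestor of any other common ancestor — it is the merge base.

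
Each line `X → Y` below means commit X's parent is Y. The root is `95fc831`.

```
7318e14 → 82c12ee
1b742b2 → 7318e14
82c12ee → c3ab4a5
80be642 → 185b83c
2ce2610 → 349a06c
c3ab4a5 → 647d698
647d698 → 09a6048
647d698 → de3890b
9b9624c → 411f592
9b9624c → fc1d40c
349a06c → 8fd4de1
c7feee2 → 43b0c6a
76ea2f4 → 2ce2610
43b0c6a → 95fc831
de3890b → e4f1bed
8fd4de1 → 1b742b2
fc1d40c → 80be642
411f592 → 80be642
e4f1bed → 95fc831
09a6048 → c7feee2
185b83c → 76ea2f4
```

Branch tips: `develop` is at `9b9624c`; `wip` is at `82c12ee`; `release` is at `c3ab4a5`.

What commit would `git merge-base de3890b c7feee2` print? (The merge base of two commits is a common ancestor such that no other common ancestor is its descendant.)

Ancestors of de3890b: {95fc831, de3890b, e4f1bed}.
Ancestors of c7feee2: {43b0c6a, 95fc831, c7feee2}.
Common ancestors: {95fc831}.
The only common ancestor is 95fc831, so it is the merge base.

95fc831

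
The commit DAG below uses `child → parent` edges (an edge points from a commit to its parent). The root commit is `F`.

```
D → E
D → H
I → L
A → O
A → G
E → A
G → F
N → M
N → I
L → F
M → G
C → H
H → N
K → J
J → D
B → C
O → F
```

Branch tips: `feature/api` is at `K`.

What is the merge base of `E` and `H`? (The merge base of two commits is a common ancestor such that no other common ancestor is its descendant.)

Ancestors of E: {A, E, F, G, O}.
Ancestors of H: {F, G, H, I, L, M, N}.
Common ancestors: {F, G}.
Among these, G is not an ancestor of any other common ancestor — it is the merge base.

G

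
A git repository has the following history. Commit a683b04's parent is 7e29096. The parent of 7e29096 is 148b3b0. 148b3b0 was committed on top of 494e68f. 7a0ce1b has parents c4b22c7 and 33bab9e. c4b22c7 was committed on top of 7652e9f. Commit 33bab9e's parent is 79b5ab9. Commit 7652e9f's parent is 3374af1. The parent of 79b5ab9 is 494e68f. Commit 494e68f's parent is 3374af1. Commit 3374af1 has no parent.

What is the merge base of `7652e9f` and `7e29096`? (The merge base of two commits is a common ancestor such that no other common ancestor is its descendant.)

3374af1

Ancestors of 7652e9f: {3374af1, 7652e9f}.
Ancestors of 7e29096: {148b3b0, 3374af1, 494e68f, 7e29096}.
Common ancestors: {3374af1}.
The only common ancestor is 3374af1, so it is the merge base.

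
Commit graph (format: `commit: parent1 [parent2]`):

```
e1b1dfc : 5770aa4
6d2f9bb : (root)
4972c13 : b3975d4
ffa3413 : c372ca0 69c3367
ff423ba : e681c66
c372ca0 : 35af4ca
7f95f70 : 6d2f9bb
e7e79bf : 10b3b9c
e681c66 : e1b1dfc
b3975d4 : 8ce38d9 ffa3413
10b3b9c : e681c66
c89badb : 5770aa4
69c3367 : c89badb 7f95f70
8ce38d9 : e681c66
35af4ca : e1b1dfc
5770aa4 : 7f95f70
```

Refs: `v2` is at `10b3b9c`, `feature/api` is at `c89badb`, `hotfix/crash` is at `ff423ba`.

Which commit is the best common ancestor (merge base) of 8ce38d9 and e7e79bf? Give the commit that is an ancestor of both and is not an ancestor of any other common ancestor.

Ancestors of 8ce38d9: {5770aa4, 6d2f9bb, 7f95f70, 8ce38d9, e1b1dfc, e681c66}.
Ancestors of e7e79bf: {10b3b9c, 5770aa4, 6d2f9bb, 7f95f70, e1b1dfc, e681c66, e7e79bf}.
Common ancestors: {5770aa4, 6d2f9bb, 7f95f70, e1b1dfc, e681c66}.
Among these, e681c66 is not an ancestor of any other common ancestor — it is the merge base.

e681c66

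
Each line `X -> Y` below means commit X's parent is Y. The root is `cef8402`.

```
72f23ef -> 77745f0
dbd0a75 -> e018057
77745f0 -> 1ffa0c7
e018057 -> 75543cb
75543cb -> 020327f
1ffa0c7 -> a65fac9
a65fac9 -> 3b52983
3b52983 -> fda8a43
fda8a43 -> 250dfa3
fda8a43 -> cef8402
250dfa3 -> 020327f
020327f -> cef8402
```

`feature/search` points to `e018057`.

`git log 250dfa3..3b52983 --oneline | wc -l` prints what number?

Reachable from 3b52983: {020327f, 250dfa3, 3b52983, cef8402, fda8a43}.
Reachable from 250dfa3: {020327f, 250dfa3, cef8402}.
In 3b52983's history but not 250dfa3's: {3b52983, fda8a43} — 2 commits.

2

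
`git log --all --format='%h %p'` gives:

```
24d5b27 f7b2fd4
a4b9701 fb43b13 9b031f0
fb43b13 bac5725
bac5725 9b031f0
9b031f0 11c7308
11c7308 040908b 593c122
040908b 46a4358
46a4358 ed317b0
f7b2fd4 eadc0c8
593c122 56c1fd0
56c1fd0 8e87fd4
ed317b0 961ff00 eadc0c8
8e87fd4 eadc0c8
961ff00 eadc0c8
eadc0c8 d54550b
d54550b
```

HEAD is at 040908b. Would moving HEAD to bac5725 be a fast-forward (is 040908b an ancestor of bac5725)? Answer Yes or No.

A fast-forward from 040908b to bac5725 is possible iff 040908b is an ancestor of bac5725.
Ancestors of bac5725: {040908b, 11c7308, 46a4358, 56c1fd0, 593c122, 8e87fd4, 961ff00, 9b031f0, bac5725, d54550b, eadc0c8, ed317b0}.
040908b is among them, so fast-forward is possible.

Yes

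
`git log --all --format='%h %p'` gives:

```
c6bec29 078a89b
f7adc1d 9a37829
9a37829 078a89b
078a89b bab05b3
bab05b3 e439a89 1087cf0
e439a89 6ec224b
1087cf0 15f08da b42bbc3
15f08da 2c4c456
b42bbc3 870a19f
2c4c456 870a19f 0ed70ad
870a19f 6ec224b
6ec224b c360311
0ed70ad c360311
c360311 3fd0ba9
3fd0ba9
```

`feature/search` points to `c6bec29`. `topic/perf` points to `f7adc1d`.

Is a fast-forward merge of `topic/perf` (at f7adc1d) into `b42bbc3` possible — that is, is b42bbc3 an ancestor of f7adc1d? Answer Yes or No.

Yes

A fast-forward from b42bbc3 to f7adc1d is possible iff b42bbc3 is an ancestor of f7adc1d.
Ancestors of f7adc1d: {078a89b, 0ed70ad, 1087cf0, 15f08da, 2c4c456, 3fd0ba9, 6ec224b, 870a19f, 9a37829, b42bbc3, bab05b3, c360311, e439a89, f7adc1d}.
b42bbc3 is among them, so fast-forward is possible.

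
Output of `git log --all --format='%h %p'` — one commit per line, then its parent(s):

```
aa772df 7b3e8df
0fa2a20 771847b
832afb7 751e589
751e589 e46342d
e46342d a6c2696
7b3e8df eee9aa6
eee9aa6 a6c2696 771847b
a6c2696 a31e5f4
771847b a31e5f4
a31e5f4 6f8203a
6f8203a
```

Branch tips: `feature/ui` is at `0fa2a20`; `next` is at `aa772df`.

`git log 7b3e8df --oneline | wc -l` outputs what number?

6

Walking parent pointers from 7b3e8df: reachable set = {6f8203a, 771847b, 7b3e8df, a31e5f4, a6c2696, eee9aa6}.
That is 6 commits.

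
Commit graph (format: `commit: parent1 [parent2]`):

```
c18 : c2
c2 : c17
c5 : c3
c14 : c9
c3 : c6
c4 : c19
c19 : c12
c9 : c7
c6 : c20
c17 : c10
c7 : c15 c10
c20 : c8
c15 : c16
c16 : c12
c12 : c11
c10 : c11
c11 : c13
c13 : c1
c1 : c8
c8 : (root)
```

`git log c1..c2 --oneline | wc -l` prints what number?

5

Reachable from c2: {c1, c10, c11, c13, c17, c2, c8}.
Reachable from c1: {c1, c8}.
In c2's history but not c1's: {c10, c11, c13, c17, c2} — 5 commits.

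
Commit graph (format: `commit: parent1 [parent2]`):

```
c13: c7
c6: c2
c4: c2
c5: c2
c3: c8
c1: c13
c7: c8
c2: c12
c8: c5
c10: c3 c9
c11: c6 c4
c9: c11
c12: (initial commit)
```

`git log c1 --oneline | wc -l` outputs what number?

7

Walking parent pointers from c1: reachable set = {c1, c12, c13, c2, c5, c7, c8}.
That is 7 commits.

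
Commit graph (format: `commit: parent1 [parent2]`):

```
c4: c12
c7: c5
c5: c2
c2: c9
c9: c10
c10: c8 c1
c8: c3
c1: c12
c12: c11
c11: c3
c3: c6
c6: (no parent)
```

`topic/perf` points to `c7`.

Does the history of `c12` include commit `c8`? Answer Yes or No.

Ancestors of c12: {c11, c12, c3, c6}.
c8 is not in that set, so it is not an ancestor of c12.

No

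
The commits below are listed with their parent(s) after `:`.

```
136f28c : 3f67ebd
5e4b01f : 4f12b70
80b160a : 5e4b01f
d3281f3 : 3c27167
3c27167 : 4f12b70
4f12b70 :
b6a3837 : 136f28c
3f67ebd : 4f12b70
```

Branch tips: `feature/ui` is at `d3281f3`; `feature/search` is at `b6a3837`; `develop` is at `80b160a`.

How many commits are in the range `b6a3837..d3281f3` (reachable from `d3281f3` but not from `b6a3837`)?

Reachable from d3281f3: {3c27167, 4f12b70, d3281f3}.
Reachable from b6a3837: {136f28c, 3f67ebd, 4f12b70, b6a3837}.
In d3281f3's history but not b6a3837's: {3c27167, d3281f3} — 2 commits.

2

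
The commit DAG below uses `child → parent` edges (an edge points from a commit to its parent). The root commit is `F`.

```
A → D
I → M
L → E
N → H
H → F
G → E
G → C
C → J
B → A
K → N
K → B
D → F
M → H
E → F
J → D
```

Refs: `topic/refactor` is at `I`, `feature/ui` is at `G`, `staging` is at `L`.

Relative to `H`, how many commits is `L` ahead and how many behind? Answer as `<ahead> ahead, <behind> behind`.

Reachable from L: {E, F, L}.
Reachable from H: {F, H}.
Only in L's history (ahead): {E, L} — 2.
Only in H's history (behind): {H} — 1.

2 ahead, 1 behind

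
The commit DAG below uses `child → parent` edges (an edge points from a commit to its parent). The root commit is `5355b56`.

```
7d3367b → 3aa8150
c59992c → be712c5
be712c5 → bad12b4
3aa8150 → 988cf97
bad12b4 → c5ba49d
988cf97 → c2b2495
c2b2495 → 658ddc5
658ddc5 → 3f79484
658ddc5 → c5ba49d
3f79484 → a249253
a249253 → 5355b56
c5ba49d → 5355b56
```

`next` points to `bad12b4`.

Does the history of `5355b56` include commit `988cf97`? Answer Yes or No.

No

Ancestors of 5355b56: {5355b56}.
988cf97 is not in that set, so it is not an ancestor of 5355b56.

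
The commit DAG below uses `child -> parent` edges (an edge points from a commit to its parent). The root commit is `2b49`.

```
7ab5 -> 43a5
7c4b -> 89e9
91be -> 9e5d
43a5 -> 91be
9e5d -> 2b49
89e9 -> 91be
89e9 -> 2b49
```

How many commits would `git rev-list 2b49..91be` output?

Reachable from 91be: {2b49, 91be, 9e5d}.
Reachable from 2b49: {2b49}.
In 91be's history but not 2b49's: {91be, 9e5d} — 2 commits.

2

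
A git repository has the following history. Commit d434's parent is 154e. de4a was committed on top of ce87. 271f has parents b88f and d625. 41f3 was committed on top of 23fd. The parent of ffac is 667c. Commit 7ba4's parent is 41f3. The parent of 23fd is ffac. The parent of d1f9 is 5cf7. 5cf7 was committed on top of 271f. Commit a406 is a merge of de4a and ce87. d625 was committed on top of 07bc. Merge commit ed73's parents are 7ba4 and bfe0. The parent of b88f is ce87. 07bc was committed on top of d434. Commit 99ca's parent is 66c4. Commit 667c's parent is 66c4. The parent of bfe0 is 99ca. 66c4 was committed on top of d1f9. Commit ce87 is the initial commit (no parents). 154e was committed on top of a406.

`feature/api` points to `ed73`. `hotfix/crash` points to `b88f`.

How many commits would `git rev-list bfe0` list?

14

Walking parent pointers from bfe0: reachable set = {07bc, 154e, 271f, 5cf7, 66c4, 99ca, a406, b88f, bfe0, ce87, d1f9, d434, d625, de4a}.
That is 14 commits.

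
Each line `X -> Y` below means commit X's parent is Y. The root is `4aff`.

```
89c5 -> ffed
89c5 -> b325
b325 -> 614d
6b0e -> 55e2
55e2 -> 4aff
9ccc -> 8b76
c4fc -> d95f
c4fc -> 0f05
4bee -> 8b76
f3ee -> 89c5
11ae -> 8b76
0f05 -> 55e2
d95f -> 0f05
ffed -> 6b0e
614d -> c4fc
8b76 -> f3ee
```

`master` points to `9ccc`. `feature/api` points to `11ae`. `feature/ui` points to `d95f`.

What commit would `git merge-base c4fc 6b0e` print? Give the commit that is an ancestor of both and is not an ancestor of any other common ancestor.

Ancestors of c4fc: {0f05, 4aff, 55e2, c4fc, d95f}.
Ancestors of 6b0e: {4aff, 55e2, 6b0e}.
Common ancestors: {4aff, 55e2}.
Among these, 55e2 is not an ancestor of any other common ancestor — it is the merge base.

55e2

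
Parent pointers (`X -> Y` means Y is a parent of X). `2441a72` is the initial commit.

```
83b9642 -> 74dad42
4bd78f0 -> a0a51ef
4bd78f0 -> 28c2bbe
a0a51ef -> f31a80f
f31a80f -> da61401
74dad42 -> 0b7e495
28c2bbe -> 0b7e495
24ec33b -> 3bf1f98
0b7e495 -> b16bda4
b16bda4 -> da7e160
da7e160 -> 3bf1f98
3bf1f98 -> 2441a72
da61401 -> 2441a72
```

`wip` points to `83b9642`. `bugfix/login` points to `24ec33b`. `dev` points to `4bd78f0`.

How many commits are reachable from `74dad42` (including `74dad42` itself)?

6

Walking parent pointers from 74dad42: reachable set = {0b7e495, 2441a72, 3bf1f98, 74dad42, b16bda4, da7e160}.
That is 6 commits.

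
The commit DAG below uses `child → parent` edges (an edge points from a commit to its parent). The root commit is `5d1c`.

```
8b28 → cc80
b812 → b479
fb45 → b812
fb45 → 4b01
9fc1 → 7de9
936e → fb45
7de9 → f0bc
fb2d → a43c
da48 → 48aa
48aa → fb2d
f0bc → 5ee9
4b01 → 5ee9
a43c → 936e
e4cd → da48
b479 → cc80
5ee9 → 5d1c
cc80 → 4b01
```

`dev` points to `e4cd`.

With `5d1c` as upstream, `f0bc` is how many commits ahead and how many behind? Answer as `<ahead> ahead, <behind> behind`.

Reachable from f0bc: {5d1c, 5ee9, f0bc}.
Reachable from 5d1c: {5d1c}.
Only in f0bc's history (ahead): {5ee9, f0bc} — 2.
Only in 5d1c's history (behind): {} — 0.

2 ahead, 0 behind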